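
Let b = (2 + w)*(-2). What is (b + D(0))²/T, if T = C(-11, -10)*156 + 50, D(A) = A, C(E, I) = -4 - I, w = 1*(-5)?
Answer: 18/493 ≈ 0.036511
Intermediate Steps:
w = -5
b = 6 (b = (2 - 5)*(-2) = -3*(-2) = 6)
T = 986 (T = (-4 - 1*(-10))*156 + 50 = (-4 + 10)*156 + 50 = 6*156 + 50 = 936 + 50 = 986)
(b + D(0))²/T = (6 + 0)²/986 = 6²*(1/986) = 36*(1/986) = 18/493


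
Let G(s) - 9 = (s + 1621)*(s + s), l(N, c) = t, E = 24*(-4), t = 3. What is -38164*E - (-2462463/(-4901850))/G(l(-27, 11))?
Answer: 19461703527835193/5311971450 ≈ 3.6637e+6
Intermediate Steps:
E = -96
l(N, c) = 3
G(s) = 9 + 2*s*(1621 + s) (G(s) = 9 + (s + 1621)*(s + s) = 9 + (1621 + s)*(2*s) = 9 + 2*s*(1621 + s))
-38164*E - (-2462463/(-4901850))/G(l(-27, 11)) = -38164*(-96) - (-2462463/(-4901850))/(9 + 2*3**2 + 3242*3) = 3663744 - (-2462463*(-1/4901850))/(9 + 2*9 + 9726) = 3663744 - 273607/(544650*(9 + 18 + 9726)) = 3663744 - 273607/(544650*9753) = 3663744 - 1*273607/5311971450 = 3663744 - 273607/5311971450 = 19461703527835193/5311971450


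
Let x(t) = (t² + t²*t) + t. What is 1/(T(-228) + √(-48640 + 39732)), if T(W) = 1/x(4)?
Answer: 84/62854849 - 14112*I*√2227/62854849 ≈ 1.3364e-6 - 0.010595*I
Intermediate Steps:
x(t) = t + t² + t³ (x(t) = (t² + t³) + t = t + t² + t³)
T(W) = 1/84 (T(W) = 1/(4*(1 + 4 + 4²)) = 1/(4*(1 + 4 + 16)) = 1/(4*21) = 1/84)
1/(T(-228) + √(-48640 + 39732)) = 1/(1/84 + √(-48640 + 39732)) = 1/(1/84 + √(-8908)) = 1/(1/84 + 2*I*√2227)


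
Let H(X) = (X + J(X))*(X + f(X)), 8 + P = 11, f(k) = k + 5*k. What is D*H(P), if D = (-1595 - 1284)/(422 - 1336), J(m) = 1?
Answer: 120918/457 ≈ 264.59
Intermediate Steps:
f(k) = 6*k
P = 3 (P = -8 + 11 = 3)
H(X) = 7*X*(1 + X) (H(X) = (X + 1)*(X + 6*X) = (1 + X)*(7*X) = 7*X*(1 + X))
D = 2879/914 (D = -2879/(-914) = -2879*(-1/914) = 2879/914 ≈ 3.1499)
D*H(P) = 2879*(7*3*(1 + 3))/914 = 2879*(7*3*4)/914 = (2879/914)*84 = 120918/457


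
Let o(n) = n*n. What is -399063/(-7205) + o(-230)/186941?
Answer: 74982380783/1346909905 ≈ 55.670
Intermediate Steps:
o(n) = n²
-399063/(-7205) + o(-230)/186941 = -399063/(-7205) + (-230)²/186941 = -399063*(-1/7205) + 52900*(1/186941) = 399063/7205 + 52900/186941 = 74982380783/1346909905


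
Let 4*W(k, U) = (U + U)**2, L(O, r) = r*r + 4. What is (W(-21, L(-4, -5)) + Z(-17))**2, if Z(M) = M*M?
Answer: 1276900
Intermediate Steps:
Z(M) = M**2
L(O, r) = 4 + r**2 (L(O, r) = r**2 + 4 = 4 + r**2)
W(k, U) = U**2 (W(k, U) = (U + U)**2/4 = (2*U)**2/4 = (4*U**2)/4 = U**2)
(W(-21, L(-4, -5)) + Z(-17))**2 = ((4 + (-5)**2)**2 + (-17)**2)**2 = ((4 + 25)**2 + 289)**2 = (29**2 + 289)**2 = (841 + 289)**2 = 1130**2 = 1276900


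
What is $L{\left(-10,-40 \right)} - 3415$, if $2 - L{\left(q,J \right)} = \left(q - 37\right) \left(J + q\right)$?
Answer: $-5763$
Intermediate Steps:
$L{\left(q,J \right)} = 2 - \left(-37 + q\right) \left(J + q\right)$ ($L{\left(q,J \right)} = 2 - \left(q - 37\right) \left(J + q\right) = 2 - \left(-37 + q\right) \left(J + q\right)$)
$L{\left(-10,-40 \right)} - 3415 = \left(2 - \left(-10\right)^{2} + 37 \left(-40\right) + 37 \left(-10\right) - \left(-40\right) \left(-10\right)\right) - 3415 = \left(2 - 100 - 1480 - 370 - 400\right) - 3415 = -2348 - 3415 = -5763$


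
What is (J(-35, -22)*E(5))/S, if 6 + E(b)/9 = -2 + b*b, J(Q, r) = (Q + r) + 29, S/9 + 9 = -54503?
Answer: 119/13628 ≈ 0.0087320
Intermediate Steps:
S = -490608 (S = -81 + 9*(-54503) = -81 - 490527 = -490608)
J(Q, r) = 29 + Q + r
E(b) = -72 + 9*b² (E(b) = -54 + 9*(-2 + b*b) = -54 + 9*(-2 + b²) = -54 + (-18 + 9*b²) = -72 + 9*b²)
(J(-35, -22)*E(5))/S = ((29 - 35 - 22)*(-72 + 9*5²))/(-490608) = -28*(-72 + 9*25)*(-1/490608) = -28*(-72 + 225)*(-1/490608) = -28*153*(-1/490608) = -4284*(-1/490608) = 119/13628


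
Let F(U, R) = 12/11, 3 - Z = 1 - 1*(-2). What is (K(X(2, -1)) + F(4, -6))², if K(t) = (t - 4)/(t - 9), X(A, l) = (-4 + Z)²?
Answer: 46656/5929 ≈ 7.8691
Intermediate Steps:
Z = 0 (Z = 3 - (1 - 1*(-2)) = 3 - (1 + 2) = 3 - 1*3 = 3 - 3 = 0)
X(A, l) = 16 (X(A, l) = (-4 + 0)² = (-4)² = 16)
K(t) = (-4 + t)/(-9 + t)
F(U, R) = 12/11 (F(U, R) = 12*(1/11) = 12/11)
(K(X(2, -1)) + F(4, -6))² = ((-4 + 16)/(-9 + 16) + 12/11)² = (12/7 + 12/11)² = (216/77)² = 46656/5929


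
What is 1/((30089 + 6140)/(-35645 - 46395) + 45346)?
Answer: 82040/3720149611 ≈ 2.2053e-5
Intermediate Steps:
1/((30089 + 6140)/(-35645 - 46395) + 45346) = 1/(36229/(-82040) + 45346) = 1/(36229*(-1/82040) + 45346) = 1/(-36229/82040 + 45346) = 1/(3720149611/82040) = 82040/3720149611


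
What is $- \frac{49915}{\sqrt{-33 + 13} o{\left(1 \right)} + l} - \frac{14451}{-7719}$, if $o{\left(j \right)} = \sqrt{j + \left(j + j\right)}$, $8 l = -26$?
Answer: $\frac{6683865733}{2904917} + \frac{1597280 i \sqrt{15}}{1129} \approx 2300.9 + 5479.4 i$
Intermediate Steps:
$l = - \frac{13}{4}$ ($l = \frac{1}{8} \left(-26\right) = - \frac{13}{4} \approx -3.25$)
$o{\left(j \right)} = \sqrt{3} \sqrt{j}$ ($o{\left(j \right)} = \sqrt{j + 2 j} = \sqrt{3 j} = \sqrt{3} \sqrt{j}$)
$- \frac{49915}{\sqrt{-33 + 13} o{\left(1 \right)} + l} - \frac{14451}{-7719} = - \frac{49915}{\sqrt{-33 + 13} \sqrt{3} \sqrt{1} - \frac{13}{4}} - \frac{14451}{-7719} = - \frac{49915}{\sqrt{-20} \sqrt{3} \cdot 1 - \frac{13}{4}} - - \frac{4817}{2573} = - \frac{49915}{2 i \sqrt{5} \sqrt{3} - \frac{13}{4}} + \frac{4817}{2573} = - \frac{49915}{2 i \sqrt{15} - \frac{13}{4}} + \frac{4817}{2573} = - \frac{49915}{- \frac{13}{4} + 2 i \sqrt{15}} + \frac{4817}{2573} = \frac{4817}{2573} - \frac{49915}{- \frac{13}{4} + 2 i \sqrt{15}}$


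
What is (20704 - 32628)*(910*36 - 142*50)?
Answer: -305969840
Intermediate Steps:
(20704 - 32628)*(910*36 - 142*50) = -11924*(32760 - 7100) = -11924*25660 = -305969840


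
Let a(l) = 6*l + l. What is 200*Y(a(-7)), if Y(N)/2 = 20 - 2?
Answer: 7200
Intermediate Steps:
a(l) = 7*l
Y(N) = 36 (Y(N) = 2*(20 - 2) = 2*18 = 36)
200*Y(a(-7)) = 200*36 = 7200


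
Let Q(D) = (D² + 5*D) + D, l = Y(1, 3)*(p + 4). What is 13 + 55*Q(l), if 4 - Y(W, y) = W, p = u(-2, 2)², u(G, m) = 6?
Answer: 831613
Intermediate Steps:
p = 36 (p = 6² = 36)
Y(W, y) = 4 - W
l = 120 (l = (4 - 1*1)*(36 + 4) = (4 - 1)*40 = 3*40 = 120)
Q(D) = D² + 6*D
13 + 55*Q(l) = 13 + 55*(120*(6 + 120)) = 13 + 55*(120*126) = 13 + 55*15120 = 13 + 831600 = 831613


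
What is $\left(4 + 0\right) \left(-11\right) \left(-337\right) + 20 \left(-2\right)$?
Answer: $14788$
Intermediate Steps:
$\left(4 + 0\right) \left(-11\right) \left(-337\right) + 20 \left(-2\right) = 4 \left(-11\right) \left(-337\right) - 40 = \left(-44\right) \left(-337\right) - 40 = 14828 - 40 = 14788$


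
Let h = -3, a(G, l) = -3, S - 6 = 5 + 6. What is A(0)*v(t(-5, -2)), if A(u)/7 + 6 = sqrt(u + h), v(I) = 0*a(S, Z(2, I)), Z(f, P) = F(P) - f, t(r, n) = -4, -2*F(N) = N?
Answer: 0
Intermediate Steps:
F(N) = -N/2
Z(f, P) = -f - P/2 (Z(f, P) = -P/2 - f = -f - P/2)
S = 17 (S = 6 + (5 + 6) = 6 + 11 = 17)
v(I) = 0 (v(I) = 0*(-3) = 0)
A(u) = -42 + 7*sqrt(-3 + u) (A(u) = -42 + 7*sqrt(u - 3) = -42 + 7*sqrt(-3 + u))
A(0)*v(t(-5, -2)) = (-42 + 7*sqrt(-3 + 0))*0 = (-42 + 7*sqrt(-3))*0 = (-42 + 7*(I*sqrt(3)))*0 = (-42 + 7*I*sqrt(3))*0 = 0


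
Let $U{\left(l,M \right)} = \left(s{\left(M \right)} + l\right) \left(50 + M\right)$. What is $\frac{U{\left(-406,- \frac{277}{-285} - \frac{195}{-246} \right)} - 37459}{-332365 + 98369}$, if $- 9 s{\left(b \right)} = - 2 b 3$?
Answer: $\frac{47855253210899}{191697794958600} \approx 0.24964$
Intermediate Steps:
$s{\left(b \right)} = \frac{2 b}{3}$ ($s{\left(b \right)} = - \frac{- 2 b 3}{9} = - \frac{\left(-6\right) b}{9} = \frac{2 b}{3}$)
$U{\left(l,M \right)} = \left(50 + M\right) \left(l + \frac{2 M}{3}\right)$ ($U{\left(l,M \right)} = \left(\frac{2 M}{3} + l\right) \left(50 + M\right) = \left(l + \frac{2 M}{3}\right) \left(50 + M\right) = \left(50 + M\right) \left(l + \frac{2 M}{3}\right)$)
$\frac{U{\left(-406,- \frac{277}{-285} - \frac{195}{-246} \right)} - 37459}{-332365 + 98369} = \frac{\left(50 \left(-406\right) + \frac{2 \left(- \frac{277}{-285} - \frac{195}{-246}\right)^{2}}{3} + \frac{100 \left(- \frac{277}{-285} - \frac{195}{-246}\right)}{3} + \left(- \frac{277}{-285} - \frac{195}{-246}\right) \left(-406\right)\right) - 37459}{-332365 + 98369} = \frac{\left(-20300 + \frac{2 \left(\left(-277\right) \left(- \frac{1}{285}\right) - - \frac{65}{82}\right)^{2}}{3} + \frac{100 \left(\left(-277\right) \left(- \frac{1}{285}\right) - - \frac{65}{82}\right)}{3} + \left(\left(-277\right) \left(- \frac{1}{285}\right) - - \frac{65}{82}\right) \left(-406\right)\right) - 37459}{-233996} = \left(\left(-20300 + \frac{2 \left(\frac{277}{285} + \frac{65}{82}\right)^{2}}{3} + \frac{100 \left(\frac{277}{285} + \frac{65}{82}\right)}{3} + \left(\frac{277}{285} + \frac{65}{82}\right) \left(-406\right)\right) - 37459\right) \left(- \frac{1}{233996}\right) = \left(\left(-20300 + \frac{2 \left(\frac{41239}{23370}\right)^{2}}{3} + \frac{100}{3} \cdot \frac{41239}{23370} + \frac{41239}{23370} \left(-406\right)\right) - 37459\right) \left(- \frac{1}{233996}\right) = \left(\left(-20300 + \frac{2}{3} \cdot \frac{1700655121}{546156900} + \frac{412390}{7011} - \frac{8371517}{11685}\right) - 37459\right) \left(- \frac{1}{233996}\right) = \left(\left(-20300 + \frac{1700655121}{819235350} + \frac{412390}{7011} - \frac{8371517}{11685}\right) - 37459\right) \left(- \frac{1}{233996}\right) = \left(- \frac{17167516235249}{819235350} - 37459\right) \left(- \frac{1}{233996}\right) = \left(- \frac{47855253210899}{819235350}\right) \left(- \frac{1}{233996}\right) = \frac{47855253210899}{191697794958600}$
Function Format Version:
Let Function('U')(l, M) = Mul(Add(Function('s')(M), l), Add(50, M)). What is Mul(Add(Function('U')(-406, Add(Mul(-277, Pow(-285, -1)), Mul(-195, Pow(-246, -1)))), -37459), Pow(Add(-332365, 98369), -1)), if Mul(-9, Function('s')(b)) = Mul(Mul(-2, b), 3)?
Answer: Rational(47855253210899, 191697794958600) ≈ 0.24964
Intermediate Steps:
Function('s')(b) = Mul(Rational(2, 3), b) (Function('s')(b) = Mul(Rational(-1, 9), Mul(Mul(-2, b), 3)) = Mul(Rational(-1, 9), Mul(-6, b)) = Mul(Rational(2, 3), b))
Function('U')(l, M) = Mul(Add(50, M), Add(l, Mul(Rational(2, 3), M))) (Function('U')(l, M) = Mul(Add(Mul(Rational(2, 3), M), l), Add(50, M)) = Mul(Add(l, Mul(Rational(2, 3), M)), Add(50, M)) = Mul(Add(50, M), Add(l, Mul(Rational(2, 3), M))))
Mul(Add(Function('U')(-406, Add(Mul(-277, Pow(-285, -1)), Mul(-195, Pow(-246, -1)))), -37459), Pow(Add(-332365, 98369), -1)) = Mul(Add(Add(Mul(50, -406), Mul(Rational(2, 3), Pow(Add(Mul(-277, Pow(-285, -1)), Mul(-195, Pow(-246, -1))), 2)), Mul(Rational(100, 3), Add(Mul(-277, Pow(-285, -1)), Mul(-195, Pow(-246, -1)))), Mul(Add(Mul(-277, Pow(-285, -1)), Mul(-195, Pow(-246, -1))), -406)), -37459), Pow(Add(-332365, 98369), -1)) = Mul(Add(Add(-20300, Mul(Rational(2, 3), Pow(Add(Mul(-277, Rational(-1, 285)), Mul(-195, Rational(-1, 246))), 2)), Mul(Rational(100, 3), Add(Mul(-277, Rational(-1, 285)), Mul(-195, Rational(-1, 246)))), Mul(Add(Mul(-277, Rational(-1, 285)), Mul(-195, Rational(-1, 246))), -406)), -37459), Pow(-233996, -1)) = Mul(Add(Add(-20300, Mul(Rational(2, 3), Pow(Add(Rational(277, 285), Rational(65, 82)), 2)), Mul(Rational(100, 3), Add(Rational(277, 285), Rational(65, 82))), Mul(Add(Rational(277, 285), Rational(65, 82)), -406)), -37459), Rational(-1, 233996)) = Mul(Add(Add(-20300, Mul(Rational(2, 3), Pow(Rational(41239, 23370), 2)), Mul(Rational(100, 3), Rational(41239, 23370)), Mul(Rational(41239, 23370), -406)), -37459), Rational(-1, 233996)) = Mul(Add(Add(-20300, Mul(Rational(2, 3), Rational(1700655121, 546156900)), Rational(412390, 7011), Rational(-8371517, 11685)), -37459), Rational(-1, 233996)) = Mul(Add(Add(-20300, Rational(1700655121, 819235350), Rational(412390, 7011), Rational(-8371517, 11685)), -37459), Rational(-1, 233996)) = Mul(Add(Rational(-17167516235249, 819235350), -37459), Rational(-1, 233996)) = Mul(Rational(-47855253210899, 819235350), Rational(-1, 233996)) = Rational(47855253210899, 191697794958600)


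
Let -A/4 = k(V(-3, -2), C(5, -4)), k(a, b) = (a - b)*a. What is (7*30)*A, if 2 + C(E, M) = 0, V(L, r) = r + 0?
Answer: 0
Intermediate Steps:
V(L, r) = r
C(E, M) = -2 (C(E, M) = -2 + 0 = -2)
k(a, b) = a*(a - b)
A = 0 (A = -(-8)*(-2 - 1*(-2)) = -(-8)*(-2 + 2) = -(-8)*0 = -4*0 = 0)
(7*30)*A = (7*30)*0 = 210*0 = 0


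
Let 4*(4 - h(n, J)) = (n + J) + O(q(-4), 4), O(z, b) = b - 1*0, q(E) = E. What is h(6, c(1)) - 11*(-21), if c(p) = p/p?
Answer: 929/4 ≈ 232.25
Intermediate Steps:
O(z, b) = b (O(z, b) = b + 0 = b)
c(p) = 1
h(n, J) = 3 - J/4 - n/4 (h(n, J) = 4 - ((n + J) + 4)/4 = 4 - ((J + n) + 4)/4 = 4 - (4 + J + n)/4 = 4 + (-1 - J/4 - n/4) = 3 - J/4 - n/4)
h(6, c(1)) - 11*(-21) = (3 - ¼*1 - ¼*6) - 11*(-21) = (3 - ¼ - 3/2) + 231 = 5/4 + 231 = 929/4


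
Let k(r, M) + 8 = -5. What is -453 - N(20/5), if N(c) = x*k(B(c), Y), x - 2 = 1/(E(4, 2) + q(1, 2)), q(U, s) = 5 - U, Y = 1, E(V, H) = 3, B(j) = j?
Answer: -2976/7 ≈ -425.14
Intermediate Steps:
k(r, M) = -13 (k(r, M) = -8 - 5 = -13)
x = 15/7 (x = 2 + 1/(3 + (5 - 1*1)) = 2 + 1/(3 + (5 - 1)) = 2 + 1/(3 + 4) = 2 + 1/7 = 2 + ⅐ = 15/7 ≈ 2.1429)
N(c) = -195/7 (N(c) = (15/7)*(-13) = -195/7)
-453 - N(20/5) = -453 - 1*(-195/7) = -453 + 195/7 = -2976/7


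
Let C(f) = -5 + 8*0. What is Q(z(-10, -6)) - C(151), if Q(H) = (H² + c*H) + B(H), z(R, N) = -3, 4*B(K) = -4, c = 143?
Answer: -416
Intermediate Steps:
B(K) = -1 (B(K) = (¼)*(-4) = -1)
C(f) = -5 (C(f) = -5 + 0 = -5)
Q(H) = -1 + H² + 143*H (Q(H) = (H² + 143*H) - 1 = -1 + H² + 143*H)
Q(z(-10, -6)) - C(151) = (-1 + (-3)² + 143*(-3)) - 1*(-5) = (-1 + 9 - 429) + 5 = -421 + 5 = -416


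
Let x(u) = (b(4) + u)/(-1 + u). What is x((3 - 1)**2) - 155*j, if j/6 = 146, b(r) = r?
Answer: -407332/3 ≈ -1.3578e+5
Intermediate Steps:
j = 876 (j = 6*146 = 876)
x(u) = (4 + u)/(-1 + u)
x((3 - 1)**2) - 155*j = (4 + (3 - 1)**2)/(-1 + (3 - 1)**2) - 155*876 = (4 + 2**2)/(-1 + 2**2) - 135780 = (4 + 4)/(-1 + 4) - 135780 = 8/3 - 135780 = -407332/3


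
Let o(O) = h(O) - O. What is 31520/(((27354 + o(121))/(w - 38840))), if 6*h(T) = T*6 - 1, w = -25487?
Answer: -12165522240/164123 ≈ -74124.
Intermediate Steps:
h(T) = -1/6 + T (h(T) = (T*6 - 1)/6 = (6*T - 1)/6 = (-1 + 6*T)/6 = -1/6 + T)
o(O) = -1/6 (o(O) = (-1/6 + O) - O = -1/6)
31520/(((27354 + o(121))/(w - 38840))) = 31520/(((27354 - 1/6)/(-25487 - 38840))) = 31520/(((164123/6)/(-64327))) = 31520/(((164123/6)*(-1/64327))) = 31520/(-164123/385962) = 31520*(-385962/164123) = -12165522240/164123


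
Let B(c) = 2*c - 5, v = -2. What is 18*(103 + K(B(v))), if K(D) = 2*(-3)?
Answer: 1746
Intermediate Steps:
B(c) = -5 + 2*c
K(D) = -6
18*(103 + K(B(v))) = 18*(103 - 6) = 18*97 = 1746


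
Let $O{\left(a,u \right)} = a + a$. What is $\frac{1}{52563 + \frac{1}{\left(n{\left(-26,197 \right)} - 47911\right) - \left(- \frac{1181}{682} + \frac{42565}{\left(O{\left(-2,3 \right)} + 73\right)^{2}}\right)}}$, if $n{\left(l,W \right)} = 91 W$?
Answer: $\frac{97381514557}{5118664546412589} \approx 1.9025 \cdot 10^{-5}$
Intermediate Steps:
$O{\left(a,u \right)} = 2 a$
$\frac{1}{52563 + \frac{1}{\left(n{\left(-26,197 \right)} - 47911\right) - \left(- \frac{1181}{682} + \frac{42565}{\left(O{\left(-2,3 \right)} + 73\right)^{2}}\right)}} = \frac{1}{52563 + \frac{1}{\left(91 \cdot 197 - 47911\right) - \left(- \frac{1181}{682} + \frac{42565}{\left(2 \left(-2\right) + 73\right)^{2}}\right)}} = \frac{1}{52563 + \frac{1}{\left(17927 - 47911\right) - \left(- \frac{1181}{682} + \frac{42565}{\left(-4 + 73\right)^{2}}\right)}} = \frac{1}{52563 + \frac{1}{-29984 + \left(- \frac{42565}{69^{2}} + \frac{1181}{682}\right)}} = \frac{1}{52563 + \frac{1}{-29984 + \left(- \frac{42565}{4761} + \frac{1181}{682}\right)}} = \frac{1}{52563 + \frac{1}{-29984 - \frac{23406589}{3247002}}} = \frac{1}{52563 + \frac{1}{- \frac{97381514557}{3247002}}} = \frac{1}{52563 - \frac{3247002}{97381514557}} = \frac{1}{\frac{5118664546412589}{97381514557}} = \frac{97381514557}{5118664546412589}$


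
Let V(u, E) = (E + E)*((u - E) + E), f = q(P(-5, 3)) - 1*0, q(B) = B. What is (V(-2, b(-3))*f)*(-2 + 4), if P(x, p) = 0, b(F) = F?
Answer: 0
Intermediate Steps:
f = 0 (f = 0 - 1*0 = 0 + 0 = 0)
V(u, E) = 2*E*u (V(u, E) = (2*E)*u = 2*E*u)
(V(-2, b(-3))*f)*(-2 + 4) = ((2*(-3)*(-2))*0)*(-2 + 4) = (12*0)*2 = 0*2 = 0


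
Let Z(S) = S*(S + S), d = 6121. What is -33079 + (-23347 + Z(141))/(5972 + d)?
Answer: -400007932/12093 ≈ -33078.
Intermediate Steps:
Z(S) = 2*S² (Z(S) = S*(2*S) = 2*S²)
-33079 + (-23347 + Z(141))/(5972 + d) = -33079 + (-23347 + 2*141²)/(5972 + 6121) = -33079 + (-23347 + 2*19881)/12093 = -33079 + (-23347 + 39762)*(1/12093) = -33079 + 16415*(1/12093) = -33079 + 16415/12093 = -400007932/12093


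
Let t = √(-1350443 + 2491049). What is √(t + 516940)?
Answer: √(516940 + 3*√126734) ≈ 719.73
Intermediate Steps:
t = 3*√126734 (t = √1140606 = 3*√126734 ≈ 1068.0)
√(t + 516940) = √(3*√126734 + 516940) = √(516940 + 3*√126734)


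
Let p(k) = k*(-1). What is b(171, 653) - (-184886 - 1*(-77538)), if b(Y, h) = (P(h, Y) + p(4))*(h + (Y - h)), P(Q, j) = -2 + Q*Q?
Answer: 73022261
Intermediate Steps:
P(Q, j) = -2 + Q²
p(k) = -k
b(Y, h) = Y*(-6 + h²) (b(Y, h) = ((-2 + h²) - 1*4)*(h + (Y - h)) = ((-2 + h²) - 4)*Y = (-6 + h²)*Y = Y*(-6 + h²))
b(171, 653) - (-184886 - 1*(-77538)) = 171*(-6 + 653²) - (-184886 - 1*(-77538)) = 171*(-6 + 426409) - (-184886 + 77538) = 171*426403 - 1*(-107348) = 72914913 + 107348 = 73022261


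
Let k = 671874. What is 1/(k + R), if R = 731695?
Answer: 1/1403569 ≈ 7.1247e-7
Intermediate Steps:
1/(k + R) = 1/(671874 + 731695) = 1/1403569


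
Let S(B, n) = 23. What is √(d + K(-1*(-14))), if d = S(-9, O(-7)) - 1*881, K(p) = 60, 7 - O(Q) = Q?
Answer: I*√798 ≈ 28.249*I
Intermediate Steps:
O(Q) = 7 - Q
d = -858 (d = 23 - 1*881 = 23 - 881 = -858)
√(d + K(-1*(-14))) = √(-858 + 60) = √(-798) = I*√798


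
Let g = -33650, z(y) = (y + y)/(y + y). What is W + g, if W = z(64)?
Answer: -33649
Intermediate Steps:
z(y) = 1 (z(y) = (2*y)/((2*y)) = (2*y)*(1/(2*y)) = 1)
W = 1
W + g = 1 - 33650 = -33649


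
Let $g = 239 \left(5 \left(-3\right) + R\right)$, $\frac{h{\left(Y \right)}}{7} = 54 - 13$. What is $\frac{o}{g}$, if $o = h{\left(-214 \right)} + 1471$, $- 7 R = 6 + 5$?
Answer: $- \frac{6153}{13862} \approx -0.44388$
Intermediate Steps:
$R = - \frac{11}{7}$ ($R = - \frac{6 + 5}{7} = \left(- \frac{1}{7}\right) 11 = - \frac{11}{7} \approx -1.5714$)
$h{\left(Y \right)} = 287$ ($h{\left(Y \right)} = 7 \left(54 - 13\right) = 7 \cdot 41 = 287$)
$o = 1758$ ($o = 287 + 1471 = 1758$)
$g = - \frac{27724}{7}$ ($g = 239 \left(5 \left(-3\right) - \frac{11}{7}\right) = 239 \left(-15 - \frac{11}{7}\right) = 239 \left(- \frac{116}{7}\right) = - \frac{27724}{7} \approx -3960.6$)
$\frac{o}{g} = \frac{1758}{- \frac{27724}{7}} = 1758 \left(- \frac{7}{27724}\right) = - \frac{6153}{13862}$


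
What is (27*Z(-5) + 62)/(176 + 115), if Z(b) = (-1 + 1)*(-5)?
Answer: 62/291 ≈ 0.21306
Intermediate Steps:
Z(b) = 0 (Z(b) = 0*(-5) = 0)
(27*Z(-5) + 62)/(176 + 115) = (27*0 + 62)/(176 + 115) = (0 + 62)/291 = (1/291)*62 = 62/291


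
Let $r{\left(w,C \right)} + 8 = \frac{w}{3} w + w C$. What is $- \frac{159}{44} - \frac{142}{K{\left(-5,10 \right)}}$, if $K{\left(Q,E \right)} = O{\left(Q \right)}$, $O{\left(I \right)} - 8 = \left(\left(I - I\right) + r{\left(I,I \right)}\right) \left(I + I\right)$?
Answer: $- \frac{12285}{4048} \approx -3.0348$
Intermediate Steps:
$r{\left(w,C \right)} = -8 + \frac{w^{2}}{3} + C w$ ($r{\left(w,C \right)} = -8 + \left(\frac{w}{3} w + w C\right) = -8 + \left(w \frac{1}{3} w + C w\right) = -8 + \left(\frac{w}{3} w + C w\right) = -8 + \left(\frac{w^{2}}{3} + C w\right) = -8 + \frac{w^{2}}{3} + C w$)
$O{\left(I \right)} = 8 + 2 I \left(-8 + \frac{4 I^{2}}{3}\right)$ ($O{\left(I \right)} = 8 + \left(\left(I - I\right) + \left(-8 + \frac{I^{2}}{3} + I I\right)\right) \left(I + I\right) = 8 + \left(0 + \left(-8 + \frac{I^{2}}{3} + I^{2}\right)\right) 2 I = 8 + \left(0 + \left(-8 + \frac{4 I^{2}}{3}\right)\right) 2 I = 8 + \left(-8 + \frac{4 I^{2}}{3}\right) 2 I = 8 + 2 I \left(-8 + \frac{4 I^{2}}{3}\right)$)
$K{\left(Q,E \right)} = 8 + \frac{8 Q \left(-6 + Q^{2}\right)}{3}$
$- \frac{159}{44} - \frac{142}{K{\left(-5,10 \right)}} = - \frac{159}{44} - \frac{142}{8 + \frac{8}{3} \left(-5\right) \left(-6 + \left(-5\right)^{2}\right)} = \left(-159\right) \frac{1}{44} - \frac{142}{8 + \frac{8}{3} \left(-5\right) \left(-6 + 25\right)} = - \frac{159}{44} - \frac{142}{8 + \frac{8}{3} \left(-5\right) 19} = - \frac{159}{44} - \frac{142}{8 - \frac{760}{3}} = - \frac{159}{44} - \frac{142}{- \frac{736}{3}} = - \frac{159}{44} - - \frac{213}{368} = - \frac{159}{44} + \frac{213}{368} = - \frac{12285}{4048}$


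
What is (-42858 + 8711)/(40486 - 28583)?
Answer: -34147/11903 ≈ -2.8688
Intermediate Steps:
(-42858 + 8711)/(40486 - 28583) = -34147/11903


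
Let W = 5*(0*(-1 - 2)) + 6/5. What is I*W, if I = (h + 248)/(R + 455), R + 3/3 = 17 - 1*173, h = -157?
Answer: 273/745 ≈ 0.36644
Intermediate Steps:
R = -157 (R = -1 + (17 - 1*173) = -1 + (17 - 173) = -1 - 156 = -157)
W = 6/5 (W = 5*(0*(-3)) + 6*(⅕) = 5*0 + 6/5 = 0 + 6/5 = 6/5 ≈ 1.2000)
I = 91/298 (I = (-157 + 248)/(-157 + 455) = 91/298 ≈ 0.30537)
I*W = (91/298)*(6/5) = 273/745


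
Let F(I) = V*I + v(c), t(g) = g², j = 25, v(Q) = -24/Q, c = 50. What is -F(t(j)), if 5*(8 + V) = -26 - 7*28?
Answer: 818762/25 ≈ 32750.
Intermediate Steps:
V = -262/5 (V = -8 + (-26 - 7*28)/5 = -8 + (-26 - 196)/5 = -8 + (⅕)*(-222) = -8 - 222/5 = -262/5 ≈ -52.400)
F(I) = -12/25 - 262*I/5 (F(I) = -262*I/5 - 24/50 = -262*I/5 - 24*1/50 = -262*I/5 - 12/25 = -12/25 - 262*I/5)
-F(t(j)) = -(-12/25 - 262/5*25²) = -(-12/25 - 262/5*625) = -(-12/25 - 32750) = -1*(-818762/25) = 818762/25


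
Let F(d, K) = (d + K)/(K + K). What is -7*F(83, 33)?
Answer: -406/33 ≈ -12.303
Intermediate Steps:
F(d, K) = (K + d)/(2*K) (F(d, K) = (K + d)/((2*K)) = (K + d)*(1/(2*K)) = (K + d)/(2*K))
-7*F(83, 33) = -7*(33 + 83)/(2*33) = -7*116/(2*33) = -7*58/33 = -406/33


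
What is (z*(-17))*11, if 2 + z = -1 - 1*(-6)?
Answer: -561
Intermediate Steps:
z = 3 (z = -2 + (-1 - 1*(-6)) = -2 + (-1 + 6) = -2 + 5 = 3)
(z*(-17))*11 = (3*(-17))*11 = -51*11 = -561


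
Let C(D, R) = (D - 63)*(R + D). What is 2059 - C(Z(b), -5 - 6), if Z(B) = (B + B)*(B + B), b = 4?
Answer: 2006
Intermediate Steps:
Z(B) = 4*B² (Z(B) = (2*B)*(2*B) = 4*B²)
C(D, R) = (-63 + D)*(D + R)
2059 - C(Z(b), -5 - 6) = 2059 - ((4*4²)² - 252*4² - 63*(-5 - 6) + (4*4²)*(-5 - 6)) = 2059 - ((4*16)² - 252*16 - 63*(-11) + (4*16)*(-11)) = 2059 - (64² - 63*64 + 693 + 64*(-11)) = 2059 - (4096 - 4032 + 693 - 704) = 2059 - 1*53 = 2059 - 53 = 2006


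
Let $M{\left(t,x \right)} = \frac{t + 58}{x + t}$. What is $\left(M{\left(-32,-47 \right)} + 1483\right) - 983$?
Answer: $\frac{39474}{79} \approx 499.67$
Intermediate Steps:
$M{\left(t,x \right)} = \frac{58 + t}{t + x}$
$\left(M{\left(-32,-47 \right)} + 1483\right) - 983 = \left(\frac{58 - 32}{-32 - 47} + 1483\right) - 983 = \left(\frac{1}{-79} \cdot 26 + 1483\right) - 983 = \left(\left(- \frac{1}{79}\right) 26 + 1483\right) - 983 = \left(- \frac{26}{79} + 1483\right) - 983 = \frac{117131}{79} - 983 = \frac{39474}{79}$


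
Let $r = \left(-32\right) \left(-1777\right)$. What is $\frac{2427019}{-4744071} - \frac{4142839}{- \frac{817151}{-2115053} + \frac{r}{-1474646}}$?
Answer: $- \frac{3405538397546455411630486}{285893025930924363} \approx -1.1912 \cdot 10^{7}$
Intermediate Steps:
$r = 56864$
$\frac{2427019}{-4744071} - \frac{4142839}{- \frac{817151}{-2115053} + \frac{r}{-1474646}} = \frac{2427019}{-4744071} - \frac{4142839}{- \frac{817151}{-2115053} + \frac{56864}{-1474646}} = 2427019 \left(- \frac{1}{4744071}\right) - \frac{4142839}{\left(-817151\right) \left(- \frac{1}{2115053}\right) + 56864 \left(- \frac{1}{1474646}\right)} = - \frac{2427019}{4744071} - \frac{4142839}{\frac{817151}{2115053} - \frac{28432}{737323}} = - \frac{2427019}{4744071} - \frac{4142839}{\frac{542369039877}{1559477223119}} = - \frac{2427019}{4744071} - \frac{6460663059549094841}{542369039877} = - \frac{3405538397546455411630486}{285893025930924363}$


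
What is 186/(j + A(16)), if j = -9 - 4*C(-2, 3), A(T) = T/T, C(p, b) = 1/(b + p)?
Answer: -31/2 ≈ -15.500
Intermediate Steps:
A(T) = 1
j = -13 (j = -9 - 4/(3 - 2) = -9 - 4/1 = -9 - 4*1 = -9 - 4 = -13)
186/(j + A(16)) = 186/(-13 + 1) = 186/(-12) = -1/12*186 = -31/2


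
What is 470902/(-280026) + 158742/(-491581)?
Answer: -137969181677/68827730553 ≈ -2.0046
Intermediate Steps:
470902/(-280026) + 158742/(-491581) = 470902*(-1/280026) + 158742*(-1/491581) = -235451/140013 - 158742/491581 = -137969181677/68827730553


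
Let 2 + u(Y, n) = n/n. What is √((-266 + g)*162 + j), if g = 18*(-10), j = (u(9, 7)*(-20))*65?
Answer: 14*I*√362 ≈ 266.37*I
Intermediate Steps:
u(Y, n) = -1 (u(Y, n) = -2 + n/n = -2 + 1 = -1)
j = 1300 (j = -1*(-20)*65 = 20*65 = 1300)
g = -180
√((-266 + g)*162 + j) = √((-266 - 180)*162 + 1300) = √(-446*162 + 1300) = √(-72252 + 1300) = √(-70952) = 14*I*√362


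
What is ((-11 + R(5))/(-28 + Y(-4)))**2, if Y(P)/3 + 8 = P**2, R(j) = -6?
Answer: 289/16 ≈ 18.063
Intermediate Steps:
Y(P) = -24 + 3*P**2
((-11 + R(5))/(-28 + Y(-4)))**2 = ((-11 - 6)/(-28 + (-24 + 3*(-4)**2)))**2 = (-17/(-28 + (-24 + 3*16)))**2 = (-17/(-28 + (-24 + 48)))**2 = (-17/(-28 + 24))**2 = (-17/(-4))**2 = (-17*(-1/4))**2 = (17/4)**2 = 289/16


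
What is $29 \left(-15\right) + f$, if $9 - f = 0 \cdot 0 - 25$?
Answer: $-401$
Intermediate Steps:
$f = 34$ ($f = 9 - \left(0 \cdot 0 - 25\right) = 9 - \left(0 - 25\right) = 9 - -25 = 9 + 25 = 34$)
$29 \left(-15\right) + f = 29 \left(-15\right) + 34 = -435 + 34 = -401$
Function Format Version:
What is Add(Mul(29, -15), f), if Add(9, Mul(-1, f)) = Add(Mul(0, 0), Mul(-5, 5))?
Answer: -401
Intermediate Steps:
f = 34 (f = Add(9, Mul(-1, Add(Mul(0, 0), Mul(-5, 5)))) = Add(9, Mul(-1, Add(0, -25))) = Add(9, Mul(-1, -25)) = Add(9, 25) = 34)
Add(Mul(29, -15), f) = Add(Mul(29, -15), 34) = Add(-435, 34) = -401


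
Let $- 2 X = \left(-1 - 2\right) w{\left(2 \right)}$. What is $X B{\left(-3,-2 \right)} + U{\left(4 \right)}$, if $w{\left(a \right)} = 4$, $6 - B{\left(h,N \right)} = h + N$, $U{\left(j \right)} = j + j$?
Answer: $74$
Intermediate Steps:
$U{\left(j \right)} = 2 j$
$B{\left(h,N \right)} = 6 - N - h$ ($B{\left(h,N \right)} = 6 - \left(h + N\right) = 6 - \left(N + h\right) = 6 - N - h$)
$X = 6$ ($X = - \frac{\left(-1 - 2\right) 4}{2} = - \frac{\left(-3\right) 4}{2} = \left(- \frac{1}{2}\right) \left(-12\right) = 6$)
$X B{\left(-3,-2 \right)} + U{\left(4 \right)} = 6 \left(6 - -2 - -3\right) + 2 \cdot 4 = 6 \left(6 + 2 + 3\right) + 8 = 6 \cdot 11 + 8 = 66 + 8 = 74$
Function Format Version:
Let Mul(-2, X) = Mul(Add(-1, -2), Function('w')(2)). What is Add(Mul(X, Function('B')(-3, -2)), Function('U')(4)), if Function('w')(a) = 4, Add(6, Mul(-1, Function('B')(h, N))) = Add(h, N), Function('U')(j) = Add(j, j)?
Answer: 74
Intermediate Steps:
Function('U')(j) = Mul(2, j)
Function('B')(h, N) = Add(6, Mul(-1, N), Mul(-1, h)) (Function('B')(h, N) = Add(6, Mul(-1, Add(h, N))) = Add(6, Mul(-1, Add(N, h))) = Add(6, Add(Mul(-1, N), Mul(-1, h))) = Add(6, Mul(-1, N), Mul(-1, h)))
X = 6 (X = Mul(Rational(-1, 2), Mul(Add(-1, -2), 4)) = Mul(Rational(-1, 2), Mul(-3, 4)) = Mul(Rational(-1, 2), -12) = 6)
Add(Mul(X, Function('B')(-3, -2)), Function('U')(4)) = Add(Mul(6, Add(6, Mul(-1, -2), Mul(-1, -3))), Mul(2, 4)) = Add(Mul(6, Add(6, 2, 3)), 8) = Add(Mul(6, 11), 8) = Add(66, 8) = 74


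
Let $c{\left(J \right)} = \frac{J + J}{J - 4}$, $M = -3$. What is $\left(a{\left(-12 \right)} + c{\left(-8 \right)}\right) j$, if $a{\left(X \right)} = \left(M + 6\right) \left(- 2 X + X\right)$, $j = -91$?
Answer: $- \frac{10192}{3} \approx -3397.3$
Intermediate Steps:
$a{\left(X \right)} = - 3 X$ ($a{\left(X \right)} = \left(-3 + 6\right) \left(- 2 X + X\right) = 3 \left(- X\right) = - 3 X$)
$c{\left(J \right)} = \frac{2 J}{-4 + J}$
$\left(a{\left(-12 \right)} + c{\left(-8 \right)}\right) j = \left(\left(-3\right) \left(-12\right) + 2 \left(-8\right) \frac{1}{-4 - 8}\right) \left(-91\right) = \left(36 + 2 \left(-8\right) \frac{1}{-12}\right) \left(-91\right) = \left(36 + 2 \left(-8\right) \left(- \frac{1}{12}\right)\right) \left(-91\right) = \left(36 + \frac{4}{3}\right) \left(-91\right) = \frac{112}{3} \left(-91\right) = - \frac{10192}{3}$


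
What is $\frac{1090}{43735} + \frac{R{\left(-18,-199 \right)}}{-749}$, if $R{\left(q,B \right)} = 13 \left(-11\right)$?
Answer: $\frac{1414103}{6551503} \approx 0.21584$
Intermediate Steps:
$R{\left(q,B \right)} = -143$
$\frac{1090}{43735} + \frac{R{\left(-18,-199 \right)}}{-749} = \frac{1090}{43735} - \frac{143}{-749} = 1090 \cdot \frac{1}{43735} - - \frac{143}{749} = \frac{218}{8747} + \frac{143}{749} = \frac{1414103}{6551503}$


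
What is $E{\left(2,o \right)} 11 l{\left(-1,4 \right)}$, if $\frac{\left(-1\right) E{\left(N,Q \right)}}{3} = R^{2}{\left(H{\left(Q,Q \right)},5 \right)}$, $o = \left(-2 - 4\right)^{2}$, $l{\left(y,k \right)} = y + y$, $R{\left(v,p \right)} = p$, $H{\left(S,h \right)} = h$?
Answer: $1650$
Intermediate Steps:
$l{\left(y,k \right)} = 2 y$
$o = 36$ ($o = \left(-6\right)^{2} = 36$)
$E{\left(N,Q \right)} = -75$ ($E{\left(N,Q \right)} = - 3 \cdot 5^{2} = \left(-3\right) 25 = -75$)
$E{\left(2,o \right)} 11 l{\left(-1,4 \right)} = \left(-75\right) 11 \cdot 2 \left(-1\right) = \left(-825\right) \left(-2\right) = 1650$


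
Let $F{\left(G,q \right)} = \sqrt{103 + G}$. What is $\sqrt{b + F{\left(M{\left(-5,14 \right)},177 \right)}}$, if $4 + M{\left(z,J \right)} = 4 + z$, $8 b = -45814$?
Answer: $\frac{\sqrt{-22907 + 28 \sqrt{2}}}{2} \approx 75.61 i$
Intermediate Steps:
$b = - \frac{22907}{4}$ ($b = \frac{1}{8} \left(-45814\right) = - \frac{22907}{4} \approx -5726.8$)
$M{\left(z,J \right)} = z$ ($M{\left(z,J \right)} = -4 + \left(4 + z\right) = z$)
$\sqrt{b + F{\left(M{\left(-5,14 \right)},177 \right)}} = \sqrt{- \frac{22907}{4} + \sqrt{103 - 5}} = \sqrt{- \frac{22907}{4} + \sqrt{98}} = \sqrt{- \frac{22907}{4} + 7 \sqrt{2}}$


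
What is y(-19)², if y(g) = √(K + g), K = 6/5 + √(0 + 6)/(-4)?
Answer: -89/5 - √6/4 ≈ -18.412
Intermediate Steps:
K = 6/5 - √6/4 (K = 6*(⅕) + √6*(-¼) = 6/5 - √6/4 ≈ 0.58763)
y(g) = √(6/5 + g - √6/4) (y(g) = √((6/5 - √6/4) + g) = √(6/5 + g - √6/4))
y(-19)² = (√(120 - 25*√6 + 100*(-19))/10)² = (√(120 - 25*√6 - 1900)/10)² = (√(-1780 - 25*√6)/10)² = -89/5 - √6/4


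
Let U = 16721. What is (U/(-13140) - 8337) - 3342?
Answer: -153478781/13140 ≈ -11680.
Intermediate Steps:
(U/(-13140) - 8337) - 3342 = (16721/(-13140) - 8337) - 3342 = (16721*(-1/13140) - 8337) - 3342 = (-16721/13140 - 8337) - 3342 = -109564901/13140 - 3342 = -153478781/13140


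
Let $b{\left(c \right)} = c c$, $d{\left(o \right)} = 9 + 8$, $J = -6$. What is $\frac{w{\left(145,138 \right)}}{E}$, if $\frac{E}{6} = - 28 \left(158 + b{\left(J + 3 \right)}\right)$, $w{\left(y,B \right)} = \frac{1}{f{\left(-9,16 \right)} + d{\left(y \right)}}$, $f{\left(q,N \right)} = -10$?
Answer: $- \frac{1}{196392} \approx -5.0919 \cdot 10^{-6}$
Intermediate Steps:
$d{\left(o \right)} = 17$
$b{\left(c \right)} = c^{2}$
$w{\left(y,B \right)} = \frac{1}{7}$ ($w{\left(y,B \right)} = \frac{1}{-10 + 17} = \frac{1}{7}$)
$E = -28056$ ($E = 6 \left(- 28 \left(158 + \left(-6 + 3\right)^{2}\right)\right) = 6 \left(- 28 \left(158 + \left(-3\right)^{2}\right)\right) = 6 \left(- 28 \left(158 + 9\right)\right) = 6 \left(\left(-28\right) 167\right) = 6 \left(-4676\right) = -28056$)
$\frac{w{\left(145,138 \right)}}{E} = \frac{1}{7 \left(-28056\right)} = \frac{1}{7} \left(- \frac{1}{28056}\right) = - \frac{1}{196392}$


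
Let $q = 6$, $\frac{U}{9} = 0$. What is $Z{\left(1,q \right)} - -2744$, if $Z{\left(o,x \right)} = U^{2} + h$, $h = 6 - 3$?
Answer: $2747$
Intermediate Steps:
$U = 0$ ($U = 9 \cdot 0 = 0$)
$h = 3$ ($h = 6 - 3 = 3$)
$Z{\left(o,x \right)} = 3$ ($Z{\left(o,x \right)} = 0^{2} + 3 = 0 + 3 = 3$)
$Z{\left(1,q \right)} - -2744 = 3 - -2744 = 3 + 2744 = 2747$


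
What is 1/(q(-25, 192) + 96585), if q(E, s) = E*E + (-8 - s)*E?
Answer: 1/102210 ≈ 9.7838e-6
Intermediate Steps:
q(E, s) = E² + E*(-8 - s)
1/(q(-25, 192) + 96585) = 1/(-25*(-8 - 25 - 1*192) + 96585) = 1/(-25*(-8 - 25 - 192) + 96585) = 1/(-25*(-225) + 96585) = 1/(5625 + 96585) = 1/102210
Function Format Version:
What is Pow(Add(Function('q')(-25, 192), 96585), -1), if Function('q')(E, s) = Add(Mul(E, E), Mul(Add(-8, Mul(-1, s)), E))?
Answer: Rational(1, 102210) ≈ 9.7838e-6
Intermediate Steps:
Function('q')(E, s) = Add(Pow(E, 2), Mul(E, Add(-8, Mul(-1, s))))
Pow(Add(Function('q')(-25, 192), 96585), -1) = Pow(Add(Mul(-25, Add(-8, -25, Mul(-1, 192))), 96585), -1) = Pow(Add(Mul(-25, Add(-8, -25, -192)), 96585), -1) = Pow(Add(Mul(-25, -225), 96585), -1) = Pow(Add(5625, 96585), -1) = Pow(102210, -1) = Rational(1, 102210)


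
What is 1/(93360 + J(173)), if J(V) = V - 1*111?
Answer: 1/93422 ≈ 1.0704e-5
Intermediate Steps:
J(V) = -111 + V (J(V) = V - 111 = -111 + V)
1/(93360 + J(173)) = 1/(93360 + (-111 + 173)) = 1/(93360 + 62) = 1/93422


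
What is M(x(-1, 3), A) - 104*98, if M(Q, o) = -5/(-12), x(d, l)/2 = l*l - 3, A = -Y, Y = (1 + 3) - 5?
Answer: -122299/12 ≈ -10192.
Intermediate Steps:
Y = -1 (Y = 4 - 5 = -1)
A = 1 (A = -1*(-1) = 1)
x(d, l) = -6 + 2*l² (x(d, l) = 2*(l*l - 3) = 2*(l² - 3) = 2*(-3 + l²) = -6 + 2*l²)
M(Q, o) = 5/12 (M(Q, o) = -5*(-1/12) = 5/12)
M(x(-1, 3), A) - 104*98 = 5/12 - 104*98 = 5/12 - 10192 = -122299/12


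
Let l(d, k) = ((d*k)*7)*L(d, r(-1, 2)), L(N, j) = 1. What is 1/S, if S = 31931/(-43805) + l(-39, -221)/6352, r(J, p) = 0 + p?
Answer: 278249360/2440061353 ≈ 0.11403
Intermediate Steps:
r(J, p) = p
l(d, k) = 7*d*k (l(d, k) = ((d*k)*7)*1 = (7*d*k)*1 = 7*d*k)
S = 2440061353/278249360 (S = 31931/(-43805) + (7*(-39)*(-221))/6352 = 31931*(-1/43805) + 60333*(1/6352) = -31931/43805 + 60333/6352 = 2440061353/278249360 ≈ 8.7693)
1/S = 1/(2440061353/278249360) = 278249360/2440061353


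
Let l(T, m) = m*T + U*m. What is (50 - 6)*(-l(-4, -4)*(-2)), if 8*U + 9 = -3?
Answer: 1936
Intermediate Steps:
U = -3/2 (U = -9/8 + (1/8)*(-3) = -9/8 - 3/8 = -3/2 ≈ -1.5000)
l(T, m) = -3*m/2 + T*m (l(T, m) = m*T - 3*m/2 = T*m - 3*m/2 = -3*m/2 + T*m)
(50 - 6)*(-l(-4, -4)*(-2)) = (50 - 6)*(-(-4)*(-3 + 2*(-4))/2*(-2)) = 44*(-(-4)*(-3 - 8)/2*(-2)) = 44*(-(-4)*(-11)/2*(-2)) = 44*(-1*22*(-2)) = 44*(-22*(-2)) = 44*44 = 1936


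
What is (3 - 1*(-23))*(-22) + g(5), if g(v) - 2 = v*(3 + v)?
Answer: -530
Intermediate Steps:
g(v) = 2 + v*(3 + v)
(3 - 1*(-23))*(-22) + g(5) = (3 - 1*(-23))*(-22) + (2 + 5² + 3*5) = (3 + 23)*(-22) + (2 + 25 + 15) = 26*(-22) + 42 = -572 + 42 = -530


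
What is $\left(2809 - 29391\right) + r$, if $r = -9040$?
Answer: $-35622$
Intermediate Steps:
$\left(2809 - 29391\right) + r = \left(2809 - 29391\right) - 9040 = -26582 - 9040 = -35622$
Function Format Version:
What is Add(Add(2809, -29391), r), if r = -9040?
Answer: -35622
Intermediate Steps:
Add(Add(2809, -29391), r) = Add(Add(2809, -29391), -9040) = Add(-26582, -9040) = -35622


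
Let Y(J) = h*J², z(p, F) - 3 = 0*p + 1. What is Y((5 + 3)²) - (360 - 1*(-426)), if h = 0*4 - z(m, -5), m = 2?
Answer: -17170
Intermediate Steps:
z(p, F) = 4 (z(p, F) = 3 + (0*p + 1) = 3 + (0 + 1) = 3 + 1 = 4)
h = -4 (h = 0*4 - 1*4 = 0 - 4 = -4)
Y(J) = -4*J²
Y((5 + 3)²) - (360 - 1*(-426)) = -4*(5 + 3)⁴ - (360 - 1*(-426)) = -4*(8²)² - (360 + 426) = -4*64² - 1*786 = -4*4096 - 786 = -16384 - 786 = -17170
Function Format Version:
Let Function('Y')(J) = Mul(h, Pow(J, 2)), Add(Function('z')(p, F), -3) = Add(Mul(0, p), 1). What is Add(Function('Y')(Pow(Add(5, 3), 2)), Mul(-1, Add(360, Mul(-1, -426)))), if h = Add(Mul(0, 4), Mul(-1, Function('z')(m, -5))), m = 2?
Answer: -17170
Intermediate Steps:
Function('z')(p, F) = 4 (Function('z')(p, F) = Add(3, Add(Mul(0, p), 1)) = Add(3, Add(0, 1)) = Add(3, 1) = 4)
h = -4 (h = Add(Mul(0, 4), Mul(-1, 4)) = Add(0, -4) = -4)
Function('Y')(J) = Mul(-4, Pow(J, 2))
Add(Function('Y')(Pow(Add(5, 3), 2)), Mul(-1, Add(360, Mul(-1, -426)))) = Add(Mul(-4, Pow(Pow(Add(5, 3), 2), 2)), Mul(-1, Add(360, Mul(-1, -426)))) = Add(Mul(-4, Pow(Pow(8, 2), 2)), Mul(-1, Add(360, 426))) = Add(Mul(-4, Pow(64, 2)), Mul(-1, 786)) = Add(Mul(-4, 4096), -786) = Add(-16384, -786) = -17170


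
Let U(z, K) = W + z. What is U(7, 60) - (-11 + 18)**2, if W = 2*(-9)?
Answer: -60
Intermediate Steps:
W = -18
U(z, K) = -18 + z
U(7, 60) - (-11 + 18)**2 = (-18 + 7) - (-11 + 18)**2 = -11 - 1*7**2 = -11 - 1*49 = -11 - 49 = -60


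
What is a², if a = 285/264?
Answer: 9025/7744 ≈ 1.1654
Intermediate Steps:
a = 95/88 (a = 285*(1/264) = 95/88 ≈ 1.0795)
a² = (95/88)² = 9025/7744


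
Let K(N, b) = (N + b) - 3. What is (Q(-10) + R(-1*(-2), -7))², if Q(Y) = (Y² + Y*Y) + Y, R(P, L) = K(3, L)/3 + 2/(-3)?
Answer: 34969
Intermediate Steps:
K(N, b) = -3 + N + b
R(P, L) = -⅔ + L/3 (R(P, L) = (-3 + 3 + L)/3 + 2/(-3) = L*(⅓) + 2*(-⅓) = L/3 - ⅔ = -⅔ + L/3)
Q(Y) = Y + 2*Y² (Q(Y) = (Y² + Y²) + Y = 2*Y² + Y = Y + 2*Y²)
(Q(-10) + R(-1*(-2), -7))² = (-10*(1 + 2*(-10)) + (-⅔ + (⅓)*(-7)))² = (-10*(1 - 20) + (-⅔ - 7/3))² = (-10*(-19) - 3)² = (190 - 3)² = 187² = 34969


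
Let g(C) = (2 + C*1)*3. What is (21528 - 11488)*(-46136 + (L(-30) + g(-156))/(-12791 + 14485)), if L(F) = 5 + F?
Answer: -392337452420/847 ≈ -4.6321e+8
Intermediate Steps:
g(C) = 6 + 3*C (g(C) = (2 + C)*3 = 6 + 3*C)
(21528 - 11488)*(-46136 + (L(-30) + g(-156))/(-12791 + 14485)) = (21528 - 11488)*(-46136 + ((5 - 30) + (6 + 3*(-156)))/(-12791 + 14485)) = 10040*(-46136 + (-25 + (6 - 468))/1694) = 10040*(-46136 + (-25 - 462)*(1/1694)) = 10040*(-46136 - 487*1/1694) = 10040*(-46136 - 487/1694) = 10040*(-78154871/1694) = -392337452420/847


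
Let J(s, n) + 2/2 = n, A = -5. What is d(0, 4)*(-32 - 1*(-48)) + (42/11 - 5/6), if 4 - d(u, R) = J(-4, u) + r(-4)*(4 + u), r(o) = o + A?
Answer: 43493/66 ≈ 658.98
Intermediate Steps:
r(o) = -5 + o (r(o) = o - 5 = -5 + o)
J(s, n) = -1 + n
d(u, R) = 41 + 8*u (d(u, R) = 4 - ((-1 + u) + (-5 - 4)*(4 + u)) = 4 - ((-1 + u) - 9*(4 + u)) = 4 - ((-1 + u) + (-36 - 9*u)) = 4 - (-37 - 8*u) = 4 + (37 + 8*u) = 41 + 8*u)
d(0, 4)*(-32 - 1*(-48)) + (42/11 - 5/6) = (41 + 8*0)*(-32 - 1*(-48)) + (42/11 - 5/6) = (41 + 0)*(-32 + 48) + (42*(1/11) - 5*⅙) = 41*16 + (42/11 - ⅚) = 656 + 197/66 = 43493/66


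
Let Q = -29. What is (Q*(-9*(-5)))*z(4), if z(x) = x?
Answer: -5220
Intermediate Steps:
(Q*(-9*(-5)))*z(4) = -(-261)*(-5)*4 = -29*45*4 = -1305*4 = -5220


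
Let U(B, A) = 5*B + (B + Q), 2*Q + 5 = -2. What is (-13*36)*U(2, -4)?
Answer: -3978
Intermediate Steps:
Q = -7/2 (Q = -5/2 + (½)*(-2) = -5/2 - 1 = -7/2 ≈ -3.5000)
U(B, A) = -7/2 + 6*B (U(B, A) = 5*B + (B - 7/2) = 5*B + (-7/2 + B) = -7/2 + 6*B)
(-13*36)*U(2, -4) = (-13*36)*(-7/2 + 6*2) = -468*(-7/2 + 12) = -468*17/2 = -3978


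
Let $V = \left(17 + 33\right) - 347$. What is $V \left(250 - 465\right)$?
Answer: $63855$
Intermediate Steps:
$V = -297$ ($V = 50 - 347 = -297$)
$V \left(250 - 465\right) = - 297 \left(250 - 465\right) = \left(-297\right) \left(-215\right) = 63855$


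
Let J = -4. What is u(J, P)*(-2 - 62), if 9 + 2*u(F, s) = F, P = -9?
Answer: 416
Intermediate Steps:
u(F, s) = -9/2 + F/2
u(J, P)*(-2 - 62) = (-9/2 + (½)*(-4))*(-2 - 62) = (-9/2 - 2)*(-64) = -13/2*(-64) = 416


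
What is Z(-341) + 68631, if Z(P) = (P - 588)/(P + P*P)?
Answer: 7957077211/115940 ≈ 68631.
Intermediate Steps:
Z(P) = (-588 + P)/(P + P²)
Z(-341) + 68631 = (-588 - 341)/((-341)*(1 - 341)) + 68631 = -1/341*(-929)/(-340) + 68631 = -1/341*(-1/340)*(-929) + 68631 = -929/115940 + 68631 = 7957077211/115940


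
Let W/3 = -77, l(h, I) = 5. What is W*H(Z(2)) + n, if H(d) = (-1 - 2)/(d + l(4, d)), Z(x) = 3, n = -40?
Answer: 373/8 ≈ 46.625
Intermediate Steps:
W = -231 (W = 3*(-77) = -231)
H(d) = -3/(5 + d) (H(d) = (-1 - 2)/(d + 5) = -3/(5 + d))
W*H(Z(2)) + n = -(-693)/(5 + 3) - 40 = -(-693)/8 - 40 = -231*(-3/8) - 40 = 693/8 - 40 = 373/8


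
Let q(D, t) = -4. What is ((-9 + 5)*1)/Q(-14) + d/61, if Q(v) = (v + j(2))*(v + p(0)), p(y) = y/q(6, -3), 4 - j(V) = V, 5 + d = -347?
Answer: -14845/2562 ≈ -5.7943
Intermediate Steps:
d = -352 (d = -5 - 347 = -352)
j(V) = 4 - V
p(y) = -y/4 (p(y) = y/(-4) = y*(-1/4) = -y/4)
Q(v) = v*(2 + v) (Q(v) = (v + (4 - 1*2))*(v - 1/4*0) = (v + (4 - 2))*(v + 0) = (v + 2)*v = (2 + v)*v = v*(2 + v))
((-9 + 5)*1)/Q(-14) + d/61 = ((-9 + 5)*1)/((-14*(2 - 14))) - 352/61 = (-4*1)/((-14*(-12))) - 352*1/61 = -4/168 - 352/61 = -4*1/168 - 352/61 = -1/42 - 352/61 = -14845/2562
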